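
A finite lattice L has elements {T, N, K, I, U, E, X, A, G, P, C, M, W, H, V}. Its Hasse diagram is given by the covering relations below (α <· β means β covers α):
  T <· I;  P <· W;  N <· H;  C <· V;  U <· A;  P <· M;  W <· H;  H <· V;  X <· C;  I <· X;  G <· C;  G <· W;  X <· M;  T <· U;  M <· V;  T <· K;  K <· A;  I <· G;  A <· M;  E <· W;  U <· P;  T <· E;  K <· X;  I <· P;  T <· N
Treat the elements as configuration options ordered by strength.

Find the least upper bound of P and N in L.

H

Common upper bounds of {P, N}: H, V.
The least among these is H.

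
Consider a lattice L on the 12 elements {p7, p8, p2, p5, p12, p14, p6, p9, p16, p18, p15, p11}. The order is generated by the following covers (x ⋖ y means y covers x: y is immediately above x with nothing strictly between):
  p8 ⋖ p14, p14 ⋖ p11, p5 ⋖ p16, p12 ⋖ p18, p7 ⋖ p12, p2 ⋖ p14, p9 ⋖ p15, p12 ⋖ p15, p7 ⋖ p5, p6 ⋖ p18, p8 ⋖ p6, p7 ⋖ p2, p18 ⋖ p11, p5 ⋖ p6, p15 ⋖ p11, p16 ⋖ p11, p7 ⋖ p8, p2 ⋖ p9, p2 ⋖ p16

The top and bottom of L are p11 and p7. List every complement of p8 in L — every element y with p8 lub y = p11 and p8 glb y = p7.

Need y with p8 ∨ y = p11 and p8 ∧ y = p7.
Checking each element gives: p15, p16, p9.

p15, p16, p9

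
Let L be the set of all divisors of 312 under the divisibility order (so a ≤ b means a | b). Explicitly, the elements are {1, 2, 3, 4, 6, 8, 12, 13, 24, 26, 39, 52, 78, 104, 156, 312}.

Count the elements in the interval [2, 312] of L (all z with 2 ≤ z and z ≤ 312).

The interval [2, 312] = {104, 12, 156, 2, 24, 26, 312, 4, 52, 6, 78, 8}, which has 12 elements.

12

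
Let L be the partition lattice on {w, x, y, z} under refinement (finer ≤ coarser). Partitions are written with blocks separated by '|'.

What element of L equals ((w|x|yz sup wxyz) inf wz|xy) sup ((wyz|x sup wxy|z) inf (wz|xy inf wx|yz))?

w|x|yz ∨ wxyz = wxyz
wxyz ∧ wz|xy = wz|xy
wyz|x ∨ wxy|z = wxyz
wz|xy ∧ wx|yz = w|x|y|z
wxyz ∧ w|x|y|z = w|x|y|z
wz|xy ∨ w|x|y|z = wz|xy

wz|xy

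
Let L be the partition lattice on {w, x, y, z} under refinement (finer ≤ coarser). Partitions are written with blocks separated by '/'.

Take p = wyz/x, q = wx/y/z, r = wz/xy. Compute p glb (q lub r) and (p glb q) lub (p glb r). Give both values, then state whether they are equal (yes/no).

wyz/x; wz/x/y; no

q lub r = wxyz, so p glb (q lub r) = wyz/x glb wxyz = wyz/x.
p glb q = w/x/y/z and p glb r = wz/x/y, so (p glb q) lub (p glb r) = w/x/y/z lub wz/x/y = wz/x/y.
Equal: no.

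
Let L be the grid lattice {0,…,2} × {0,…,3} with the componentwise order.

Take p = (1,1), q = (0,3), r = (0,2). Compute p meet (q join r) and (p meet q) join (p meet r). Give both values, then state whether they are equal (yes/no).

q join r = (0,3), so p meet (q join r) = (1,1) meet (0,3) = (0,1).
p meet q = (0,1) and p meet r = (0,1), so (p meet q) join (p meet r) = (0,1) join (0,1) = (0,1).
Equal: yes.

(0,1); (0,1); yes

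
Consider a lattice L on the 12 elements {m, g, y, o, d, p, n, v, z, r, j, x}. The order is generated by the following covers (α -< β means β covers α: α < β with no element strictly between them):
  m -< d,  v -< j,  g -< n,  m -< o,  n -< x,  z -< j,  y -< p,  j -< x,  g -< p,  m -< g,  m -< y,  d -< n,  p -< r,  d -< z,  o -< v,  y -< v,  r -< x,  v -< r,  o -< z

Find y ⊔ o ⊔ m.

v

Common upper bounds of {y, o, m}: j, r, v, x.
The least among these is v.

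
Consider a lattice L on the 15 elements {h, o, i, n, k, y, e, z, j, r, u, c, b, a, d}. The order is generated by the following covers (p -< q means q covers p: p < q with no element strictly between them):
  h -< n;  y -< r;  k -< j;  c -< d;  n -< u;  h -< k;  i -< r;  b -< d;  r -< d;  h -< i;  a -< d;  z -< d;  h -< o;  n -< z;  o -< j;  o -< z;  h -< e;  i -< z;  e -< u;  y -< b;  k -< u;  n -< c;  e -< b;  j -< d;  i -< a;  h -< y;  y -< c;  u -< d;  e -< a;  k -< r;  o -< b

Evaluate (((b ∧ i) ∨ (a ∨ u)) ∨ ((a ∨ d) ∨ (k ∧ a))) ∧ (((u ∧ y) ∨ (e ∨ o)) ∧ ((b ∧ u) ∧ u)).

b ∧ i = h
a ∨ u = d
h ∨ d = d
a ∨ d = d
k ∧ a = h
d ∨ h = d
d ∨ d = d
u ∧ y = h
e ∨ o = b
h ∨ b = b
b ∧ u = e
e ∧ u = e
b ∧ e = e
d ∧ e = e

e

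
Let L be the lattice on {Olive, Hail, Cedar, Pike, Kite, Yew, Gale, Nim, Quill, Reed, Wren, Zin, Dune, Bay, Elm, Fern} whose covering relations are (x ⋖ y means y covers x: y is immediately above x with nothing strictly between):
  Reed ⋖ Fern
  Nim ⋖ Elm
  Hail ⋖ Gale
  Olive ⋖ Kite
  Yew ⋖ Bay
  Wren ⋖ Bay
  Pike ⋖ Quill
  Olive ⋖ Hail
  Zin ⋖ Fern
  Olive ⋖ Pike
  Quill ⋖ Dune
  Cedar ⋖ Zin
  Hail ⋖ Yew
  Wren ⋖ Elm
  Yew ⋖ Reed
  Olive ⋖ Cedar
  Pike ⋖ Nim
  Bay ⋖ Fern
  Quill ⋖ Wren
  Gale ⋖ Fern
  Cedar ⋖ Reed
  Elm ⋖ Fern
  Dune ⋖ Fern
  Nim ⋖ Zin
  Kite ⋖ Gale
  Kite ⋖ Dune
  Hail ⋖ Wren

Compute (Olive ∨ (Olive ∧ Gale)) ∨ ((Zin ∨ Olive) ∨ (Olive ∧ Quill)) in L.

Olive ∧ Gale = Olive
Olive ∨ Olive = Olive
Zin ∨ Olive = Zin
Olive ∧ Quill = Olive
Zin ∨ Olive = Zin
Olive ∨ Zin = Zin

Zin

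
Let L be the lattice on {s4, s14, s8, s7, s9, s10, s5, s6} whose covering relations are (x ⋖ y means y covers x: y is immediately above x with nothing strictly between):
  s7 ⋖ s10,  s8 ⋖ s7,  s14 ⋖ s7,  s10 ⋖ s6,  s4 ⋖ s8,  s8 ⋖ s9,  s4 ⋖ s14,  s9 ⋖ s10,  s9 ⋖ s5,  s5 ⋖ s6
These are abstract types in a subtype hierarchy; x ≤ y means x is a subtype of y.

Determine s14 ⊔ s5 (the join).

s6

Common upper bounds of {s14, s5}: s6.
The least among these is s6.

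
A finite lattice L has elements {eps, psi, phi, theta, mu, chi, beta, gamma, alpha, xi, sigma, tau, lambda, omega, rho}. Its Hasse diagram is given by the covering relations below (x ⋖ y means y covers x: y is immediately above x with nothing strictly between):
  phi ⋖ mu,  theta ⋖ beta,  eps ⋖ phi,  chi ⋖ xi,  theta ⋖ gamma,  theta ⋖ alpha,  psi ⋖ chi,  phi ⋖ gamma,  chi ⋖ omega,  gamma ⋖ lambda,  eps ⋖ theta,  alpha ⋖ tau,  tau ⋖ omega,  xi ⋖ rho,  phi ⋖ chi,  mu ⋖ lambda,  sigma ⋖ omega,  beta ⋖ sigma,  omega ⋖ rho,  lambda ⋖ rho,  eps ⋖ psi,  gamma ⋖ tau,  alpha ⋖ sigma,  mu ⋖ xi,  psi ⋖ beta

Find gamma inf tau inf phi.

Common lower bounds of {gamma, tau, phi}: eps, phi.
The greatest among these is phi.

phi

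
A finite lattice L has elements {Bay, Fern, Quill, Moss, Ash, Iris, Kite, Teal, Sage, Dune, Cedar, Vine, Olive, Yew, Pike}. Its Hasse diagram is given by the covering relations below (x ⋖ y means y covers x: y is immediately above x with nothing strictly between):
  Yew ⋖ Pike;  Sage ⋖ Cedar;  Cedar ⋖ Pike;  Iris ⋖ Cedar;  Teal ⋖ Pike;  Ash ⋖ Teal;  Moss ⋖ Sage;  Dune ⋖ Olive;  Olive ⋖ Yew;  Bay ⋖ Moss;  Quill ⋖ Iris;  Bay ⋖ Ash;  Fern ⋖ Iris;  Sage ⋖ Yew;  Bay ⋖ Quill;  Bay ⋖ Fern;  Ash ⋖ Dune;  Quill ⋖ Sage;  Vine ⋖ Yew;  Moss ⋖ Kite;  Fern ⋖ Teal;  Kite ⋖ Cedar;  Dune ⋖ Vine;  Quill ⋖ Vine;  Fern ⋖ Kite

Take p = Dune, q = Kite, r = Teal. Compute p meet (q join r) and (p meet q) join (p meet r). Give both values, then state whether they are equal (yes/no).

Dune; Ash; no

q join r = Pike, so p meet (q join r) = Dune meet Pike = Dune.
p meet q = Bay and p meet r = Ash, so (p meet q) join (p meet r) = Bay join Ash = Ash.
Equal: no.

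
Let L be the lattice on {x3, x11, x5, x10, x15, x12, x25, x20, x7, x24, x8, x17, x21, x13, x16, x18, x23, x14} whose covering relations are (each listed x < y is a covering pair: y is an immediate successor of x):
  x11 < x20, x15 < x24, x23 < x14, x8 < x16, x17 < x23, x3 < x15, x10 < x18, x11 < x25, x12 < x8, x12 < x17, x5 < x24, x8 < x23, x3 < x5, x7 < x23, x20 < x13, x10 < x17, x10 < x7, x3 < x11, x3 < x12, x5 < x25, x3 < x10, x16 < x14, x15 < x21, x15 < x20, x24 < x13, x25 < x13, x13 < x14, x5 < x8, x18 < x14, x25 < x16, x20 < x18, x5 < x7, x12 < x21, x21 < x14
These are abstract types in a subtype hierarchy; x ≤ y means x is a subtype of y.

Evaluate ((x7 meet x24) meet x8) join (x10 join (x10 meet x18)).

x7 ∧ x24 = x5
x5 ∧ x8 = x5
x10 ∧ x18 = x10
x10 ∨ x10 = x10
x5 ∨ x10 = x7

x7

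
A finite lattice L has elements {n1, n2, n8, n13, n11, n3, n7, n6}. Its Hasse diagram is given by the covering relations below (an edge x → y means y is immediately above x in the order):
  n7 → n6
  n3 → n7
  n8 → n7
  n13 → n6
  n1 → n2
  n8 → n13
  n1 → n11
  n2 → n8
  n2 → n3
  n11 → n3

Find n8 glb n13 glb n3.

n2

Common lower bounds of {n8, n13, n3}: n1, n2.
The greatest among these is n2.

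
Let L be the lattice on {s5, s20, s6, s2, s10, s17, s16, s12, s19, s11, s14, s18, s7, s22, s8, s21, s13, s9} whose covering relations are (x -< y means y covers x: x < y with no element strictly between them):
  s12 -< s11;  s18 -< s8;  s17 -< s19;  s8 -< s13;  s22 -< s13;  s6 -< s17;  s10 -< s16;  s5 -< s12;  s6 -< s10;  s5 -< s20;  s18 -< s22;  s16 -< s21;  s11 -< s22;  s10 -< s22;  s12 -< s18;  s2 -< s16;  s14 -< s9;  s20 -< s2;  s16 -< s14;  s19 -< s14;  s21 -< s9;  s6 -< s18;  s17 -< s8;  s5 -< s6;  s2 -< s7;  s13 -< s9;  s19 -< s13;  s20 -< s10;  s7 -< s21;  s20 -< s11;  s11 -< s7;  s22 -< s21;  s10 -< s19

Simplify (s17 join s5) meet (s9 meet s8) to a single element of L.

s17

s17 ∨ s5 = s17
s9 ∧ s8 = s8
s17 ∧ s8 = s17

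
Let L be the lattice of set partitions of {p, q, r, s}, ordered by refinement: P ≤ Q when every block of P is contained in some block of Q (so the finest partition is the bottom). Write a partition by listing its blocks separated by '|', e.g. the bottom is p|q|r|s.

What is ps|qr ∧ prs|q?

The meet (common refinement) of ps|qr and prs|q intersects blocks pairwise, giving ps|q|r.

ps|q|r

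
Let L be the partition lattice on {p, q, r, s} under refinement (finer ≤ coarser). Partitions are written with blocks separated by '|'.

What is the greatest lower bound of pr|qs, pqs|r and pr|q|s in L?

Common lower bounds of {pr|qs, pqs|r, pr|q|s}: p|q|r|s.
The greatest among these is p|q|r|s.

p|q|r|s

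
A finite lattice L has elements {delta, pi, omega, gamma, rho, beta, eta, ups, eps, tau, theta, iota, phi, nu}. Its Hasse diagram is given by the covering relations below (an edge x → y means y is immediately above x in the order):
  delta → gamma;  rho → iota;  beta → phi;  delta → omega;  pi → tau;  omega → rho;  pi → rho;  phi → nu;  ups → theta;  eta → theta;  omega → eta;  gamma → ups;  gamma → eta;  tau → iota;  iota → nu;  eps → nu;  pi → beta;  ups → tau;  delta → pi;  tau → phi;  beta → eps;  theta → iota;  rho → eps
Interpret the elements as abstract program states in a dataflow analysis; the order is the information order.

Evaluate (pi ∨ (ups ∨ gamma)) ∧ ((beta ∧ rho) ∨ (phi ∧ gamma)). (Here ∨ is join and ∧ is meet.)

ups ∨ gamma = ups
pi ∨ ups = tau
beta ∧ rho = pi
phi ∧ gamma = gamma
pi ∨ gamma = tau
tau ∧ tau = tau

tau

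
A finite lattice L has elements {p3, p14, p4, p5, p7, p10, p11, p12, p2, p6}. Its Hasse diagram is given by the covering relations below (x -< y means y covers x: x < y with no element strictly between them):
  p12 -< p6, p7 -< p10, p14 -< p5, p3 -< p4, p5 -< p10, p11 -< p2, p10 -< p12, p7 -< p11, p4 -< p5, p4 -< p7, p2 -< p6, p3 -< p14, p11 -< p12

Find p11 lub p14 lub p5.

p12

Common upper bounds of {p11, p14, p5}: p12, p6.
The least among these is p12.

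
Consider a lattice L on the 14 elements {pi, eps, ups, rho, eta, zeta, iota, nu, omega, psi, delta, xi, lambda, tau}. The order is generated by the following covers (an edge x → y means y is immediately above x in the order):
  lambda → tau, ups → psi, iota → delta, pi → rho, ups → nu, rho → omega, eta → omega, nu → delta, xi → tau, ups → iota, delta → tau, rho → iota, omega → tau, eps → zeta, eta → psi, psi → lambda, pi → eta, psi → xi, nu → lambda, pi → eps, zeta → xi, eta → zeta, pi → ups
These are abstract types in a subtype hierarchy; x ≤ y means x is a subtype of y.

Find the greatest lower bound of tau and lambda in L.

lambda

Common lower bounds of {tau, lambda}: eta, lambda, nu, pi, psi, ups.
The greatest among these is lambda.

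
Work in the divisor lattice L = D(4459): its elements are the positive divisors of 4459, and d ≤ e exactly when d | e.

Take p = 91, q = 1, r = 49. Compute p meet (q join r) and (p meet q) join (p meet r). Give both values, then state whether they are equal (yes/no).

7; 7; yes

q join r = 49, so p meet (q join r) = 91 meet 49 = 7.
p meet q = 1 and p meet r = 7, so (p meet q) join (p meet r) = 1 join 7 = 7.
Equal: yes.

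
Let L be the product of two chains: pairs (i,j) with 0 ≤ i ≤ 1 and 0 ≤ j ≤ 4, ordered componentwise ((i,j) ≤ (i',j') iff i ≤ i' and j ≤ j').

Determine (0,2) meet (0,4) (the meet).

In a product of chains, the meet is componentwise min, giving (0,2).

(0,2)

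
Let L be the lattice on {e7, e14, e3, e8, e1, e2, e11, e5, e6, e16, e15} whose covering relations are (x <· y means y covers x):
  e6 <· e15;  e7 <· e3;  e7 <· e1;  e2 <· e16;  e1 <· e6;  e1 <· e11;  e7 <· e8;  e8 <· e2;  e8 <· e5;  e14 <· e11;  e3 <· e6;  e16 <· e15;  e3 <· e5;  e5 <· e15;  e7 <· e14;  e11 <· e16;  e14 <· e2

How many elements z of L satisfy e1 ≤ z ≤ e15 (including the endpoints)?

The interval [e1, e15] = {e1, e11, e15, e16, e6}, which has 5 elements.

5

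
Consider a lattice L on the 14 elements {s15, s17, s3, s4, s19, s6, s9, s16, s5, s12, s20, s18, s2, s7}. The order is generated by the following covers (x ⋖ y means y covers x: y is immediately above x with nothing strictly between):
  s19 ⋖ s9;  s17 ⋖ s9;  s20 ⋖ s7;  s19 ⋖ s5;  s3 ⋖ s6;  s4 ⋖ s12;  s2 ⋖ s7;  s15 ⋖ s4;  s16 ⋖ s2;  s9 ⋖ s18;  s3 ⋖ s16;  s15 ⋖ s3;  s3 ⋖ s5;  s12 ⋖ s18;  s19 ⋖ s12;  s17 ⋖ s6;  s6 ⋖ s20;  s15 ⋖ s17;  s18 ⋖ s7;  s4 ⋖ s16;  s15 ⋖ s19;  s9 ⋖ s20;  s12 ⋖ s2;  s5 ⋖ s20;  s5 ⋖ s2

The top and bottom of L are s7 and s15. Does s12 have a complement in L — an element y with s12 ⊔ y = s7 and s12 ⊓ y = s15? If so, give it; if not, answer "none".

Need y with s12 ∨ y = s7 and s12 ∧ y = s15.
Checking each element gives: s6.

s6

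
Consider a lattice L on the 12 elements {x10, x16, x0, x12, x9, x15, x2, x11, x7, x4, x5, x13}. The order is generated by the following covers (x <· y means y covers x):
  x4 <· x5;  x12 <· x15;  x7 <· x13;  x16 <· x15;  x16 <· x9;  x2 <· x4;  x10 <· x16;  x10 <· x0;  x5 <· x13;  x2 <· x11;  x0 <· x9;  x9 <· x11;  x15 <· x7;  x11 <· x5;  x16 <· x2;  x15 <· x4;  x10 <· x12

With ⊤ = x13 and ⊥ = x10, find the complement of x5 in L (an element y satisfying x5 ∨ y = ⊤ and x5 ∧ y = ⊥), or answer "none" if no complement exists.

none

For every candidate y, either x5 ∨ y ≠ x13 or x5 ∧ y ≠ x10; no complement exists.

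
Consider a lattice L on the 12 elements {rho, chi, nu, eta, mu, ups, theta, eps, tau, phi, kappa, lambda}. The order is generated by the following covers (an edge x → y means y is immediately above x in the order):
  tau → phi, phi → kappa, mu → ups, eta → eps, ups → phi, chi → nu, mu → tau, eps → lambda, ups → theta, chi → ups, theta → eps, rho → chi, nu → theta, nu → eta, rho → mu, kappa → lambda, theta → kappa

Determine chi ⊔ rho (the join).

chi

Common upper bounds of {chi, rho}: chi, eps, eta, kappa, lambda, nu, phi, theta, ups.
The least among these is chi.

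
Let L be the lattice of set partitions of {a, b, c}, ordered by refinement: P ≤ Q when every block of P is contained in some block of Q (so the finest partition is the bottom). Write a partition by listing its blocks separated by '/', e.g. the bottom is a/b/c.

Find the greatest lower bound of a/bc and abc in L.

The meet (common refinement) of a/bc and abc intersects blocks pairwise, giving a/bc.

a/bc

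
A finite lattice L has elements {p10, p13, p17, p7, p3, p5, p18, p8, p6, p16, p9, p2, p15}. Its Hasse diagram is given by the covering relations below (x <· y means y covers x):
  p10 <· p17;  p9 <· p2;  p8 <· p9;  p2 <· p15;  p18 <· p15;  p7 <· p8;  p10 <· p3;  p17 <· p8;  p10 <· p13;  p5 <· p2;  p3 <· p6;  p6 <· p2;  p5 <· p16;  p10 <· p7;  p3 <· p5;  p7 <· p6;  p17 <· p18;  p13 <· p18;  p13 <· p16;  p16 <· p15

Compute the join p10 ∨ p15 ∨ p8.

Common upper bounds of {p10, p15, p8}: p15.
The least among these is p15.

p15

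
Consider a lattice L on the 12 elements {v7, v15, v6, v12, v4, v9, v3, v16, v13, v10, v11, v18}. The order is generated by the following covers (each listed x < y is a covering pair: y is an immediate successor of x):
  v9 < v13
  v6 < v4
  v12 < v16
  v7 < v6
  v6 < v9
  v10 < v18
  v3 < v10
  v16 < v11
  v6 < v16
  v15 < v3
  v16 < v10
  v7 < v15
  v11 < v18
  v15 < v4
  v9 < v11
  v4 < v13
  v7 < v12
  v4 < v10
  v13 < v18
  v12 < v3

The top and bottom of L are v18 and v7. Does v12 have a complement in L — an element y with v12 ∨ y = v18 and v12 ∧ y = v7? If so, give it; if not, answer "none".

v13

Need y with v12 ∨ y = v18 and v12 ∧ y = v7.
Checking each element gives: v13.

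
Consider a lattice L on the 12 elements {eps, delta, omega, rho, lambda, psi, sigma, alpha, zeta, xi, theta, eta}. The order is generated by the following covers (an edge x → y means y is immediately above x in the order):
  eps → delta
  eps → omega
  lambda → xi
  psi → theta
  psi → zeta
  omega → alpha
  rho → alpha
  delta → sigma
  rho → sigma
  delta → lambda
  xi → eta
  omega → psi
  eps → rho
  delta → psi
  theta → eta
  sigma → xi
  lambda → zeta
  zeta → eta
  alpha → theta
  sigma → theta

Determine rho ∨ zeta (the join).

Common upper bounds of {rho, zeta}: eta.
The least among these is eta.

eta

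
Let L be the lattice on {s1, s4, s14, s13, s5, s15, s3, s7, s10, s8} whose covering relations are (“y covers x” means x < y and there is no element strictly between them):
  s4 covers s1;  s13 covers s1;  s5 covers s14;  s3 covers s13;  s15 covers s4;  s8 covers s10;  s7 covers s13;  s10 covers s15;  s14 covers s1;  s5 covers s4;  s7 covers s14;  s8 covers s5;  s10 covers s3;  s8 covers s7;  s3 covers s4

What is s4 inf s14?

Common lower bounds of {s4, s14}: s1.
The greatest among these is s1.

s1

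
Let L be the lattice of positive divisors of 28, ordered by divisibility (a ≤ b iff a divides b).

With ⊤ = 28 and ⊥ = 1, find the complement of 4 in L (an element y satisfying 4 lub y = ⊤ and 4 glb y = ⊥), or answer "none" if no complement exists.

Need y with 4 ∨ y = 28 and 4 ∧ y = 1.
Checking each element gives: 7.

7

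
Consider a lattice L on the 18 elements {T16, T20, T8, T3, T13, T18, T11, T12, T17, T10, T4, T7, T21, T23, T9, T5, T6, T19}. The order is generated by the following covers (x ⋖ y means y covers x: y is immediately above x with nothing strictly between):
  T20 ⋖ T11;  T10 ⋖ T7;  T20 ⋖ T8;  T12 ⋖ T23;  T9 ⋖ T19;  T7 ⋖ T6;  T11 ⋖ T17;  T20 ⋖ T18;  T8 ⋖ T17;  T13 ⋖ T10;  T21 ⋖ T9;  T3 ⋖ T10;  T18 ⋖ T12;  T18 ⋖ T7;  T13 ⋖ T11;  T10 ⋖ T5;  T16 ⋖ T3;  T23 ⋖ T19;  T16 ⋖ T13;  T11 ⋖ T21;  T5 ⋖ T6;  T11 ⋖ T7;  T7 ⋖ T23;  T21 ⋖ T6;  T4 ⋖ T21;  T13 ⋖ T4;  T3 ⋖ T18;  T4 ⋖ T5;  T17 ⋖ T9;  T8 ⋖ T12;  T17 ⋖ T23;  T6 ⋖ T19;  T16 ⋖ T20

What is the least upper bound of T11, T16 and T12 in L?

T23

Common upper bounds of {T11, T16, T12}: T19, T23.
The least among these is T23.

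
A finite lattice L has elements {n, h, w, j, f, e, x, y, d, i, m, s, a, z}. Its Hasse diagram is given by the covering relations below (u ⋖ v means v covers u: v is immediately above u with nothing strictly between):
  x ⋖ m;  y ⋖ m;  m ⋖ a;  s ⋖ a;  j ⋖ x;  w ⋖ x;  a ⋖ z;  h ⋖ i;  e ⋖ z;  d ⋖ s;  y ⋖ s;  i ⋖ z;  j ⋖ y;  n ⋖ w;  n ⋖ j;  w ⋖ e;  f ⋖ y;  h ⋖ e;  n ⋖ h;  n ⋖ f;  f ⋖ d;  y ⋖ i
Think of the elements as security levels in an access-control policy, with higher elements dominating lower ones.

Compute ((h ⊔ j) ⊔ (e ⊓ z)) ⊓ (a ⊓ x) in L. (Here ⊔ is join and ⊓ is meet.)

h ∨ j = i
e ∧ z = e
i ∨ e = z
a ∧ x = x
z ∧ x = x

x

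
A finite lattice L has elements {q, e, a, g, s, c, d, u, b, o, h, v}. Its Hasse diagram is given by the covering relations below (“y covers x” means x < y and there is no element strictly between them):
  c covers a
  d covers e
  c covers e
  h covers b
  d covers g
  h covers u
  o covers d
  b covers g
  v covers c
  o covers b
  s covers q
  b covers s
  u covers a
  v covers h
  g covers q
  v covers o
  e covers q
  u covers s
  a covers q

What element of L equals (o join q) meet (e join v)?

o

o ∨ q = o
e ∨ v = v
o ∧ v = o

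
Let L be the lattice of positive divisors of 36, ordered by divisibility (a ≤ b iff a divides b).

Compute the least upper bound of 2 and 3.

6

In the divisibility order, the join is the least common multiple: lcm(2, 3) = 6.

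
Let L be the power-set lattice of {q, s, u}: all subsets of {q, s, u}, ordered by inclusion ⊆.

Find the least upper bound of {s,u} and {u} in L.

{s,u}

Common upper bounds of {{s,u}, {u}}: {q,s,u}, {s,u}.
The least among these is {s,u}.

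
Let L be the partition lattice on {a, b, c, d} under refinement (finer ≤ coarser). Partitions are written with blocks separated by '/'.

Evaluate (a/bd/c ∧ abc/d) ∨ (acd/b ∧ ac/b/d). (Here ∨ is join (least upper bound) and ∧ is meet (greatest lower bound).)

a/bd/c ∧ abc/d = a/b/c/d
acd/b ∧ ac/b/d = ac/b/d
a/b/c/d ∨ ac/b/d = ac/b/d

ac/b/d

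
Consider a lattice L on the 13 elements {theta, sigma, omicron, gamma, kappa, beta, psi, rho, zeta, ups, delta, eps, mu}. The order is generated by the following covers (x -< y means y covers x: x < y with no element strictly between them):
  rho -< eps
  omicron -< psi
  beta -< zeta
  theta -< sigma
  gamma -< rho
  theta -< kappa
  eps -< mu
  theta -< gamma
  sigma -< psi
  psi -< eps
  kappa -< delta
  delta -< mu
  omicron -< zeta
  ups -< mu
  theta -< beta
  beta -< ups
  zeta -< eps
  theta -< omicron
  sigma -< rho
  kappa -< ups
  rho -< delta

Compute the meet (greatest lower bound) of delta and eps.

rho

Common lower bounds of {delta, eps}: gamma, rho, sigma, theta.
The greatest among these is rho.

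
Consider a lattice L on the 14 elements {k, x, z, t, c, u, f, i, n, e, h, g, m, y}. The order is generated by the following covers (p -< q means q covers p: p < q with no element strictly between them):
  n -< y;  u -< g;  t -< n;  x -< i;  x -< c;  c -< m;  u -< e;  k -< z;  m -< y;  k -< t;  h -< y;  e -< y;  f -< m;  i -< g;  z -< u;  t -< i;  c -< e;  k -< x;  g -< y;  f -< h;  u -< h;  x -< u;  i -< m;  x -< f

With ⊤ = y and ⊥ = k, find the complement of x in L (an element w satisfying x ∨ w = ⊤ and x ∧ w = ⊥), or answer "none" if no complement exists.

n

Need w with x ∨ w = y and x ∧ w = k.
Checking each element gives: n.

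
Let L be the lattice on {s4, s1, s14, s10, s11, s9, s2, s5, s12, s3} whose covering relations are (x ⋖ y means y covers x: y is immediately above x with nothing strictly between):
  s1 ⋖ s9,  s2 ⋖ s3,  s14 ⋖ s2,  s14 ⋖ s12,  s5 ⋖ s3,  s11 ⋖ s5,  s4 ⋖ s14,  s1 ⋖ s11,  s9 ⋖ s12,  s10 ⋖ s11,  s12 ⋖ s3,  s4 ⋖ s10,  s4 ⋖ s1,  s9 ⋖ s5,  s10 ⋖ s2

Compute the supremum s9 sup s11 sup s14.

Common upper bounds of {s9, s11, s14}: s3.
The least among these is s3.

s3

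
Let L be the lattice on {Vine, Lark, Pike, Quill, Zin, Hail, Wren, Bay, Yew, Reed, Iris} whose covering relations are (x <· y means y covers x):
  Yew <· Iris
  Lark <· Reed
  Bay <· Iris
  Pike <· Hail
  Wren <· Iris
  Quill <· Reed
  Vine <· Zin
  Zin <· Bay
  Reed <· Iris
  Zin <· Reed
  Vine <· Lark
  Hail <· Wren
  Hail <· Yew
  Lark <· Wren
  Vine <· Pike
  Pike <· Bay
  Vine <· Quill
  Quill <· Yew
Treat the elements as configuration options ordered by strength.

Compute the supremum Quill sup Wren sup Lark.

Iris

Common upper bounds of {Quill, Wren, Lark}: Iris.
The least among these is Iris.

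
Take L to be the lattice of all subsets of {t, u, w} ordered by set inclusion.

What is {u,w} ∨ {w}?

Common upper bounds of {{u,w}, {w}}: {t,u,w}, {u,w}.
The least among these is {u,w}.

{u,w}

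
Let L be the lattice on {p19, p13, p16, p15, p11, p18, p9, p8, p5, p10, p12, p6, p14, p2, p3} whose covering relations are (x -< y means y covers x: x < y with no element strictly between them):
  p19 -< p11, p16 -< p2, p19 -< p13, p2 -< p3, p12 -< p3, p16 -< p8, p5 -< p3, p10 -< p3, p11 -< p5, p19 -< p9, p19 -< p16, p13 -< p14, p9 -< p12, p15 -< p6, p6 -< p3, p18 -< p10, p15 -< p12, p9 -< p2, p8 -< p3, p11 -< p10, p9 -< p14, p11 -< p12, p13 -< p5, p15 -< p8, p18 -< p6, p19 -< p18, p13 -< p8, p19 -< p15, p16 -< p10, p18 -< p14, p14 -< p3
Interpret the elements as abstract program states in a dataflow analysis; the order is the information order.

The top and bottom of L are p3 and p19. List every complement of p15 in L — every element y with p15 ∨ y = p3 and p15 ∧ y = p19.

p10, p14, p2, p5

Need y with p15 ∨ y = p3 and p15 ∧ y = p19.
Checking each element gives: p10, p14, p2, p5.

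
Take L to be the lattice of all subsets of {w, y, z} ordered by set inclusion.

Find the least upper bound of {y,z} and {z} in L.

Common upper bounds of {{y,z}, {z}}: {w,y,z}, {y,z}.
The least among these is {y,z}.

{y,z}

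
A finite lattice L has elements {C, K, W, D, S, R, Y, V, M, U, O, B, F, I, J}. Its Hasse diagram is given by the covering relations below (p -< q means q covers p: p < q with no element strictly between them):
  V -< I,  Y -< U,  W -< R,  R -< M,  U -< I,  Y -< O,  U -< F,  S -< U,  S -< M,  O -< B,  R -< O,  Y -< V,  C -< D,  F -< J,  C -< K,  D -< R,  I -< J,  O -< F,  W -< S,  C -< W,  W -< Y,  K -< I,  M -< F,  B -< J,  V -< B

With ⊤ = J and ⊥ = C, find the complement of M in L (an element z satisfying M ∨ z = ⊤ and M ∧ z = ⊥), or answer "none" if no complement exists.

Need z with M ∨ z = J and M ∧ z = C.
Checking each element gives: K.

K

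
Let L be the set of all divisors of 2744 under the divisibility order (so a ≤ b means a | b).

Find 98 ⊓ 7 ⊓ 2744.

In the divisibility order, the meet is the greatest common divisor: gcd(98, 7, 2744) = 7.

7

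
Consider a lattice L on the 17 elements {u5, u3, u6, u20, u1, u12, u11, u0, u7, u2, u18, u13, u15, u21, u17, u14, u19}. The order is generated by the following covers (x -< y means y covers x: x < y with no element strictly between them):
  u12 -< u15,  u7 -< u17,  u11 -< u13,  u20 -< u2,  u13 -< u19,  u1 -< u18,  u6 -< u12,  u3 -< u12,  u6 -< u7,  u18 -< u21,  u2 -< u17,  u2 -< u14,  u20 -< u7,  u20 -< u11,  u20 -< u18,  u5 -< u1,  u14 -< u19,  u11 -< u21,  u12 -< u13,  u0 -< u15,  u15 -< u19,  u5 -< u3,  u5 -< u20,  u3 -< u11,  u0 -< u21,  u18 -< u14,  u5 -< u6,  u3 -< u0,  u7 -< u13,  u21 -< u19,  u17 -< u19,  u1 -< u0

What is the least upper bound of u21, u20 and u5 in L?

Common upper bounds of {u21, u20, u5}: u19, u21.
The least among these is u21.

u21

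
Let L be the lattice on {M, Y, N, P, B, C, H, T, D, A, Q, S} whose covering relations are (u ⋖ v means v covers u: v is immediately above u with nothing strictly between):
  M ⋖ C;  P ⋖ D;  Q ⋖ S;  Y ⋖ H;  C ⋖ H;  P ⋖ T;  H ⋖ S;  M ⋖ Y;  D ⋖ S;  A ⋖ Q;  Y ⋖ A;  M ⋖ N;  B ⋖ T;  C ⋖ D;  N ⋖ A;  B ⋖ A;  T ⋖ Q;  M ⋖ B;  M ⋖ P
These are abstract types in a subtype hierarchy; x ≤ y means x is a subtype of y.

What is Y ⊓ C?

Common lower bounds of {Y, C}: M.
The greatest among these is M.

M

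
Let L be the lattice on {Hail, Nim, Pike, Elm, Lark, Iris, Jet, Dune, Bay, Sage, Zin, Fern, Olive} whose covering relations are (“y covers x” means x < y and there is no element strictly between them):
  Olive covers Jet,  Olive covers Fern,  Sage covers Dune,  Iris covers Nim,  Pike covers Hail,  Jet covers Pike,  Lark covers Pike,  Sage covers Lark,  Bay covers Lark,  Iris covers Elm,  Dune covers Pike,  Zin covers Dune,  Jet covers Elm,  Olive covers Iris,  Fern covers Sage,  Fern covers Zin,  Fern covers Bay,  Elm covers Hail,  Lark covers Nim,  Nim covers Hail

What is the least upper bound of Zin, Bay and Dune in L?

Common upper bounds of {Zin, Bay, Dune}: Fern, Olive.
The least among these is Fern.

Fern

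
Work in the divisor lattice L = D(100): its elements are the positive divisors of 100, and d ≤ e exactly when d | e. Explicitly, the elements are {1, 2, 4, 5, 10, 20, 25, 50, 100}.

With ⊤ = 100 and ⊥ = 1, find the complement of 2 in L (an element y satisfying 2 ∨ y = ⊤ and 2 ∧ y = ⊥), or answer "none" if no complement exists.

For every candidate y, either 2 ∨ y ≠ 100 or 2 ∧ y ≠ 1; no complement exists.

none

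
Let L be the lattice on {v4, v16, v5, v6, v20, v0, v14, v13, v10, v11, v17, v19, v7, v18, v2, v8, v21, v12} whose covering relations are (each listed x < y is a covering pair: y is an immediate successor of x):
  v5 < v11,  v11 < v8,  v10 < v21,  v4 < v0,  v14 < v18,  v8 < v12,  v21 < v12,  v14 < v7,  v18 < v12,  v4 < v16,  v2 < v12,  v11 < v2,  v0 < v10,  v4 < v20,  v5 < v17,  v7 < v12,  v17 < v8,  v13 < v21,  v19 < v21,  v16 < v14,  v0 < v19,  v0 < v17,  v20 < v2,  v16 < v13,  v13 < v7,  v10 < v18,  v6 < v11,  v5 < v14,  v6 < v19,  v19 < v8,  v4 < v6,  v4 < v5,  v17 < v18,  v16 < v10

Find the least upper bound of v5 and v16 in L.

Common upper bounds of {v5, v16}: v12, v14, v18, v7.
The least among these is v14.

v14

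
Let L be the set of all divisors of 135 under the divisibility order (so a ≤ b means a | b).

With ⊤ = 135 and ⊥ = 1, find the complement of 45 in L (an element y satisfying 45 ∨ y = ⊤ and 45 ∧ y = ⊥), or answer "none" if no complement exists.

For every candidate y, either 45 ∨ y ≠ 135 or 45 ∧ y ≠ 1; no complement exists.

none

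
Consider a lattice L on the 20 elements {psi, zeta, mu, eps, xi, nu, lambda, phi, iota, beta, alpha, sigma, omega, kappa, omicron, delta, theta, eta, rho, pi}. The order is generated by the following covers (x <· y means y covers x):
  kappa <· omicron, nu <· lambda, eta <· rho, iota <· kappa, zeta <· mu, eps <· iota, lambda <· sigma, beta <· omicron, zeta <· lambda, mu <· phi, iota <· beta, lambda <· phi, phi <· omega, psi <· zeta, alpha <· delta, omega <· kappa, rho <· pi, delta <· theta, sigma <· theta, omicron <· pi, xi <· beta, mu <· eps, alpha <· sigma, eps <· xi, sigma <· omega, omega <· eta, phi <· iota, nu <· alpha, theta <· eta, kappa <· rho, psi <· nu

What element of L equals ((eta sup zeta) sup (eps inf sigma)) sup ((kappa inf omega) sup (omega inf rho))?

eta ∨ zeta = eta
eps ∧ sigma = zeta
eta ∨ zeta = eta
kappa ∧ omega = omega
omega ∧ rho = omega
omega ∨ omega = omega
eta ∨ omega = eta

eta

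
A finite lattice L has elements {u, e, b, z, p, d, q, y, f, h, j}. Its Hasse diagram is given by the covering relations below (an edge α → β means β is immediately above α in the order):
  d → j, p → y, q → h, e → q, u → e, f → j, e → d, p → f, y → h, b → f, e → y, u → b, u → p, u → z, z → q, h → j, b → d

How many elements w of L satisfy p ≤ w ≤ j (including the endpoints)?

The interval [p, j] = {f, h, j, p, y}, which has 5 elements.

5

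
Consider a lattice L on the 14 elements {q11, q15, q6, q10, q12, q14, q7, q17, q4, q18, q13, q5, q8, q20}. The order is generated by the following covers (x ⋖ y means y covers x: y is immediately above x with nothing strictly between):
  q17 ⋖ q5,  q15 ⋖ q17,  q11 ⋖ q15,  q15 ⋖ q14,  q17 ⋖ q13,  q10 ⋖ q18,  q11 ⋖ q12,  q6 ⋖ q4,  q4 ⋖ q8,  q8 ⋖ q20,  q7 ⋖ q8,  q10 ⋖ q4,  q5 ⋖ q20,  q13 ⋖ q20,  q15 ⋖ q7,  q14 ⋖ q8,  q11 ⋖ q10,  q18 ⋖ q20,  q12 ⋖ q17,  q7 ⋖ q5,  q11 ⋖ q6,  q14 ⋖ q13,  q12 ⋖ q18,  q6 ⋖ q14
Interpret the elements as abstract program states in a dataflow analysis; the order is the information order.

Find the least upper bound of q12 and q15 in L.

Common upper bounds of {q12, q15}: q13, q17, q20, q5.
The least among these is q17.

q17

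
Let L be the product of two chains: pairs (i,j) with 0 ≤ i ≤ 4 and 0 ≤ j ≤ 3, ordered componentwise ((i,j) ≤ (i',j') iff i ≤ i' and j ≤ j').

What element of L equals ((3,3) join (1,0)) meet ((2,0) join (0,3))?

(2,3)

(3,3) ∨ (1,0) = (3,3)
(2,0) ∨ (0,3) = (2,3)
(3,3) ∧ (2,3) = (2,3)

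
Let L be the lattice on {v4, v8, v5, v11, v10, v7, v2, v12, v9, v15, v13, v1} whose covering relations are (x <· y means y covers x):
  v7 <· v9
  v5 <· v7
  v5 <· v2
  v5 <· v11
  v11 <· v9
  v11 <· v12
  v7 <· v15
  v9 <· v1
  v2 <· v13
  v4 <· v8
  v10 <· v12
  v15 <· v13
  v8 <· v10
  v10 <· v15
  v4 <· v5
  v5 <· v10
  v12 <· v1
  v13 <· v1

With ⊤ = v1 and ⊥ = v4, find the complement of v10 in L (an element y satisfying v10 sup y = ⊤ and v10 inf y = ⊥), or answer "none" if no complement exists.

For every candidate y, either v10 ∨ y ≠ v1 or v10 ∧ y ≠ v4; no complement exists.

none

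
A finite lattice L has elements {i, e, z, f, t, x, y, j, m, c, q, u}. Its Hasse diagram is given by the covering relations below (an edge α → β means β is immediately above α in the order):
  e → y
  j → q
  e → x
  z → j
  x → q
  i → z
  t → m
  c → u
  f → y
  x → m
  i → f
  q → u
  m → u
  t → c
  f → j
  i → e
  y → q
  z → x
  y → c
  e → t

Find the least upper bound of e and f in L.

Common upper bounds of {e, f}: c, q, u, y.
The least among these is y.

y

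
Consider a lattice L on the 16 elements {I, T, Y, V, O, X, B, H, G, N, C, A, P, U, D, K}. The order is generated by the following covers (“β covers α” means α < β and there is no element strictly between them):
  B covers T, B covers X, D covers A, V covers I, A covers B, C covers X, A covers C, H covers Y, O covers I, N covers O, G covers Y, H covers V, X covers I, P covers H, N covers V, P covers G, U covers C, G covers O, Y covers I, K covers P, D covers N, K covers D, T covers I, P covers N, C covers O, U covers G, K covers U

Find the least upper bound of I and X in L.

X

Common upper bounds of {I, X}: A, B, C, D, K, U, X.
The least among these is X.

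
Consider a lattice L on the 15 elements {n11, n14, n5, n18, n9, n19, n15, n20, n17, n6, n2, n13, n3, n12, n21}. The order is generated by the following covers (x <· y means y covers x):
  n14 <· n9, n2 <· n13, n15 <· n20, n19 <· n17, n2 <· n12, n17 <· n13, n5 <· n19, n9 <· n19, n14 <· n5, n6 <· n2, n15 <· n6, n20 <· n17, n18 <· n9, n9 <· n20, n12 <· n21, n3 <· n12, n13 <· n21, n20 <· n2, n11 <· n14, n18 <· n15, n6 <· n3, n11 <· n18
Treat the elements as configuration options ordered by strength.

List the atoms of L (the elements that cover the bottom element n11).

n14, n18

The atoms are exactly the elements that cover n11: n14, n18.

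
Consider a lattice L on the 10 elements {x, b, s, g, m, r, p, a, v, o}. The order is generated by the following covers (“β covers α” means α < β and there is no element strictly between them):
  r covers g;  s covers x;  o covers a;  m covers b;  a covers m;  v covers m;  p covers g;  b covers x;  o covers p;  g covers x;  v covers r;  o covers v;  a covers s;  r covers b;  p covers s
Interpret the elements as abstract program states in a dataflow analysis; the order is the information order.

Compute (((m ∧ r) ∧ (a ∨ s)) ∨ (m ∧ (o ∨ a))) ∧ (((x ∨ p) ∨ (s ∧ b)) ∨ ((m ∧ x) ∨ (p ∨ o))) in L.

m ∧ r = b
a ∨ s = a
b ∧ a = b
o ∨ a = o
m ∧ o = m
b ∨ m = m
x ∨ p = p
s ∧ b = x
p ∨ x = p
m ∧ x = x
p ∨ o = o
x ∨ o = o
p ∨ o = o
m ∧ o = m

m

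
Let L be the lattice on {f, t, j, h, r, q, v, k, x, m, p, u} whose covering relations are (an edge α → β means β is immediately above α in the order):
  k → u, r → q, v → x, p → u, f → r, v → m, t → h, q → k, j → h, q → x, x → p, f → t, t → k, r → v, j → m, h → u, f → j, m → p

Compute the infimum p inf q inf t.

Common lower bounds of {p, q, t}: f.
The greatest among these is f.

f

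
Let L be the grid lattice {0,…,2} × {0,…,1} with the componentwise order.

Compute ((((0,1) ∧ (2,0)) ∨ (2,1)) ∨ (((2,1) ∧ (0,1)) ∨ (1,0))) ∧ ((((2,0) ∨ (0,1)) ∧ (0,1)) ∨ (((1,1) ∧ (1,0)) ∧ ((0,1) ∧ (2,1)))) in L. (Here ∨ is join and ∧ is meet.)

(0,1)

(0,1) ∧ (2,0) = (0,0)
(0,0) ∨ (2,1) = (2,1)
(2,1) ∧ (0,1) = (0,1)
(0,1) ∨ (1,0) = (1,1)
(2,1) ∨ (1,1) = (2,1)
(2,0) ∨ (0,1) = (2,1)
(2,1) ∧ (0,1) = (0,1)
(1,1) ∧ (1,0) = (1,0)
(0,1) ∧ (2,1) = (0,1)
(1,0) ∧ (0,1) = (0,0)
(0,1) ∨ (0,0) = (0,1)
(2,1) ∧ (0,1) = (0,1)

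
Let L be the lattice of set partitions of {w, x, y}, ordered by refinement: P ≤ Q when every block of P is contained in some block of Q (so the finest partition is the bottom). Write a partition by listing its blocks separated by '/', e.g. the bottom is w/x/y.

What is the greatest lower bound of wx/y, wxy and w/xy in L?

The meet (common refinement) of wx/y, wxy, w/xy intersects blocks pairwise, giving w/x/y.

w/x/y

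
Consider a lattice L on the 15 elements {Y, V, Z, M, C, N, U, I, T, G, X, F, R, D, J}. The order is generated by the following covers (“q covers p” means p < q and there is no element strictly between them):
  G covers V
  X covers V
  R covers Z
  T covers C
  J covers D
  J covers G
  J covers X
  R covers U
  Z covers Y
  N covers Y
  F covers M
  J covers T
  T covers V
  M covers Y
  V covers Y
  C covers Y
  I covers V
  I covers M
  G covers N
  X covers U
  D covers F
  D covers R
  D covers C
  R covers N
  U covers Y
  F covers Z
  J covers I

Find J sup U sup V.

Common upper bounds of {J, U, V}: J.
The least among these is J.

J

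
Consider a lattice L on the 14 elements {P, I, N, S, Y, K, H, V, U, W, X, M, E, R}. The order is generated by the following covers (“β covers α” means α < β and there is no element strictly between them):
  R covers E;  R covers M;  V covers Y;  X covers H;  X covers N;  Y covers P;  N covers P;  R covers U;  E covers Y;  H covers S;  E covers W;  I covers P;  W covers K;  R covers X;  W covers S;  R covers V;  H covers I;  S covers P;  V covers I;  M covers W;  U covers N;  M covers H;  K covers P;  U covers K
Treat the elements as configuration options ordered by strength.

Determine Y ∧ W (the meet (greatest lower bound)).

Common lower bounds of {Y, W}: P.
The greatest among these is P.

P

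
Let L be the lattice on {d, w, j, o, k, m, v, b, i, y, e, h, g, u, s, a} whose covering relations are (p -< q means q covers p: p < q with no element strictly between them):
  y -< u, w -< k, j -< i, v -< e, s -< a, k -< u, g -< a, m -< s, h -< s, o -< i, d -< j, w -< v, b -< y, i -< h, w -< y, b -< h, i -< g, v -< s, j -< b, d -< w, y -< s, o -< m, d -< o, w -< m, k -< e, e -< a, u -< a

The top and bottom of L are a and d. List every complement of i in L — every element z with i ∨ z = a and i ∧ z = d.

Need z with i ∨ z = a and i ∧ z = d.
Checking each element gives: e, k.

e, k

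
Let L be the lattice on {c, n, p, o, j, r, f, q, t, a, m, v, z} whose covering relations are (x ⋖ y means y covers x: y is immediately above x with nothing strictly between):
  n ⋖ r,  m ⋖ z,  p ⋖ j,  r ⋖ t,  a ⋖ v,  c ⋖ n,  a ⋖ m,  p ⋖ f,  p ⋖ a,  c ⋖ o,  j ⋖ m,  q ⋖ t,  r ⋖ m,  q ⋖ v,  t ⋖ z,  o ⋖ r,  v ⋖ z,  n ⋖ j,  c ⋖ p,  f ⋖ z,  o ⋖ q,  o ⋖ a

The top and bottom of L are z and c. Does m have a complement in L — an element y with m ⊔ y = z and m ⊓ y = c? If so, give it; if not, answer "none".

For every candidate y, either m ∨ y ≠ z or m ∧ y ≠ c; no complement exists.

none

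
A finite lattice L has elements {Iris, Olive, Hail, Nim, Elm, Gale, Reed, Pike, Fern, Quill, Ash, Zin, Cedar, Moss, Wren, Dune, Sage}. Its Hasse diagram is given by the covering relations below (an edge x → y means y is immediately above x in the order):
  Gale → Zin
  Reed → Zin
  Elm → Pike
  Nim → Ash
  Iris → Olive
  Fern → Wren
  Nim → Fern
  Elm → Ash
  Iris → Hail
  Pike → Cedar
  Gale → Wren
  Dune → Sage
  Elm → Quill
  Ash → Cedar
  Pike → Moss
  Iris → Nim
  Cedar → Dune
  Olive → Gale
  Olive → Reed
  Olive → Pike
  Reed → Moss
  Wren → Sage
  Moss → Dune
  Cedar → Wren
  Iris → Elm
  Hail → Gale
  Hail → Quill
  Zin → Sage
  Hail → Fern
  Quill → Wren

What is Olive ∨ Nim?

Common upper bounds of {Olive, Nim}: Cedar, Dune, Sage, Wren.
The least among these is Cedar.

Cedar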